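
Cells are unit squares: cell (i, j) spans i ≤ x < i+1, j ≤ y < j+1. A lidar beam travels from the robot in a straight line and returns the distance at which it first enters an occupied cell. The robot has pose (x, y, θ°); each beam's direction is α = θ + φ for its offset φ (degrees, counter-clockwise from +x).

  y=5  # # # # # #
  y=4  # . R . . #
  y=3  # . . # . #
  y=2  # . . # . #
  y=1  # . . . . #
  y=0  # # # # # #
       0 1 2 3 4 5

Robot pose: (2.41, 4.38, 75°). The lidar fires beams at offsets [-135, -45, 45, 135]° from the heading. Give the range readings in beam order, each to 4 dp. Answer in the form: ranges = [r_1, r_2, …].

ranges = [1.1800, 1.2400, 0.7159, 1.6281]

beam 1: φ=-135°, α=300°
  d=(0.5000,-0.8660)  start (2,4)  tX=1.1800 tY=0.4388  stride 1/|dx|=2.0000 1/|dy|=1.1547
    cross y-line → (2,3), t=0.4388
    cross x-line → (3,3), t=1.1800 (wall)
  → r_1 = 1.1800
beam 2: φ=-45°, α=30°
  d=(0.8660,0.5000)  start (2,4)  tX=0.6813 tY=1.2400  stride 1/|dx|=1.1547 1/|dy|=2.0000
    cross x-line → (3,4), t=0.6813
    cross y-line → (3,5), t=1.2400 (wall)
  → r_2 = 1.2400
beam 3: φ=45°, α=120°
  d=(-0.5000,0.8660)  start (2,4)  tX=0.8200 tY=0.7159  stride 1/|dx|=2.0000 1/|dy|=1.1547
    cross y-line → (2,5), t=0.7159 (wall)
  → r_3 = 0.7159
beam 4: φ=135°, α=210°
  d=(-0.8660,-0.5000)  start (2,4)  tX=0.4734 tY=0.7600  stride 1/|dx|=1.1547 1/|dy|=2.0000
    cross x-line → (1,4), t=0.4734
    cross y-line → (1,3), t=0.7600
    cross x-line → (0,3), t=1.6281 (wall)
  → r_4 = 1.6281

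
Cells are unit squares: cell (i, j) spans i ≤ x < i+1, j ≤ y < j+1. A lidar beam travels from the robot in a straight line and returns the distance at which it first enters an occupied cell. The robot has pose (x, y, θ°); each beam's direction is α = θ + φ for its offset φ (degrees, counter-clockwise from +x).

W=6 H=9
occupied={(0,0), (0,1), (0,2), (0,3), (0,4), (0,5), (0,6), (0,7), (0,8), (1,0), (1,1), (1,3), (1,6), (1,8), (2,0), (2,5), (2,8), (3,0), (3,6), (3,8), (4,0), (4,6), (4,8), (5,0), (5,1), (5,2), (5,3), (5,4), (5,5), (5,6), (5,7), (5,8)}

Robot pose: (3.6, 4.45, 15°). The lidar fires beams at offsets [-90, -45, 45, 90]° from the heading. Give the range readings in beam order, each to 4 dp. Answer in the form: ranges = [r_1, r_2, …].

beam 1: φ=-90°, α=285°
  dir = (cos 285°, sin 285°) = (0.2588, -0.9659); from cell (3,4)
  next x-line at t=1.5455, next y-line at t=0.4659; Δt_x=3.8637, Δt_y=1.0353
    y: enter (3,3) at t=0.4659
    y: enter (3,2) at t=1.5012
    x: enter (4,2) at t=1.5455
    y: enter (4,1) at t=2.5364
    y: enter (4,0) at t=3.5717 ← occupied
  → r_1 = 3.5717
beam 2: φ=-45°, α=330°
  dir = (cos 330°, sin 330°) = (0.8660, -0.5000); from cell (3,4)
  next x-line at t=0.4619, next y-line at t=0.9000; Δt_x=1.1547, Δt_y=2.0000
    x: enter (4,4) at t=0.4619
    y: enter (4,3) at t=0.9000
    x: enter (5,3) at t=1.6166 ← occupied
  → r_2 = 1.6166
beam 3: φ=45°, α=60°
  dir = (cos 60°, sin 60°) = (0.5000, 0.8660); from cell (3,4)
  next x-line at t=0.8000, next y-line at t=0.6351; Δt_x=2.0000, Δt_y=1.1547
    y: enter (3,5) at t=0.6351
    x: enter (4,5) at t=0.8000
    y: enter (4,6) at t=1.7898 ← occupied
  → r_3 = 1.7898
beam 4: φ=90°, α=105°
  dir = (cos 105°, sin 105°) = (-0.2588, 0.9659); from cell (3,4)
  next x-line at t=2.3182, next y-line at t=0.5694; Δt_x=3.8637, Δt_y=1.0353
    y: enter (3,5) at t=0.5694
    y: enter (3,6) at t=1.6047 ← occupied
  → r_4 = 1.6047

ranges = [3.5717, 1.6166, 1.7898, 1.6047]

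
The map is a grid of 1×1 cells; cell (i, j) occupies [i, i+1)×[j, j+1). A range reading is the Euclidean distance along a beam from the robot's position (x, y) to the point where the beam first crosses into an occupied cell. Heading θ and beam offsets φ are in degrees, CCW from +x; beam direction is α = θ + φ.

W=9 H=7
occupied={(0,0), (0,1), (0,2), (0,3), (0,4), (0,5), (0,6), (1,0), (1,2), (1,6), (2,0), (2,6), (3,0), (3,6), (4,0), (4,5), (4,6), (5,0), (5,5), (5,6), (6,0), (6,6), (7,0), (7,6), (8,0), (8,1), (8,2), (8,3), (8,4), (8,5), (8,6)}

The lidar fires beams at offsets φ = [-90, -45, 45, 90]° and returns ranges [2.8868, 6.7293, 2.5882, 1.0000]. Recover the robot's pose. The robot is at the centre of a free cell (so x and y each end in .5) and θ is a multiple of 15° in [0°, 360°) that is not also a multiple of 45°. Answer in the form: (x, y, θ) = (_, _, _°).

(x, y, θ) = (7.5, 3.5, 210°)

Enumerate (i+0.5, j+0.5, θ) over the 32 free cells and 16 admissible headings. For each, cast all 4 beams and compare to the given ranges.
  (3.5, 2.5, 255°): beam 1 = 1.5529 ≠ 2.8868 ✗
  (1.5, 5.5, 240°): beam 1 = 0.5774 ≠ 2.8868 ✗
  (3.5, 1.5, 210°): beam 1 = 5.0000 ≠ 2.8868 ✗
  …
  (7.5, 3.5, 210°): r_1=2.8868, r_2=6.7293, r_3=2.5882, r_4=1.0000 — all match ✓
Unique over the lattice → pose = (7.5, 3.5, 210°).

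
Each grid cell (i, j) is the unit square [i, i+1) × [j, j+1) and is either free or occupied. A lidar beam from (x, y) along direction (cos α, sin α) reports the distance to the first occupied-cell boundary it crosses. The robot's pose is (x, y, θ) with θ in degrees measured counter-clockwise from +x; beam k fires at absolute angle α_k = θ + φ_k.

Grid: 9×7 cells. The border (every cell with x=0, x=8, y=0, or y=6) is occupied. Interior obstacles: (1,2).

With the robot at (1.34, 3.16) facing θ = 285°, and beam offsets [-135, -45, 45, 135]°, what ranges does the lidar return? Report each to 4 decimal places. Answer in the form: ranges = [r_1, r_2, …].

ranges = [0.3926, 0.1848, 0.3200, 3.2793]

beam 1: φ=-135°, α=150°
  dir = (cos 150°, sin 150°) = (-0.8660, 0.5000); from cell (1,3)
  next x-line at t=0.3926, next y-line at t=1.6800; Δt_x=1.1547, Δt_y=2.0000
    x: enter (0,3) at t=0.3926 ← occupied
  → r_1 = 0.3926
beam 2: φ=-45°, α=240°
  dir = (cos 240°, sin 240°) = (-0.5000, -0.8660); from cell (1,3)
  next x-line at t=0.6800, next y-line at t=0.1848; Δt_x=2.0000, Δt_y=1.1547
    y: enter (1,2) at t=0.1848 ← occupied
  → r_2 = 0.1848
beam 3: φ=45°, α=330°
  dir = (cos 330°, sin 330°) = (0.8660, -0.5000); from cell (1,3)
  next x-line at t=0.7621, next y-line at t=0.3200; Δt_x=1.1547, Δt_y=2.0000
    y: enter (1,2) at t=0.3200 ← occupied
  → r_3 = 0.3200
beam 4: φ=135°, α=60°
  dir = (cos 60°, sin 60°) = (0.5000, 0.8660); from cell (1,3)
  next x-line at t=1.3200, next y-line at t=0.9699; Δt_x=2.0000, Δt_y=1.1547
    y: enter (1,4) at t=0.9699
    x: enter (2,4) at t=1.3200
    y: enter (2,5) at t=2.1246
    y: enter (2,6) at t=3.2793 ← occupied
  → r_4 = 3.2793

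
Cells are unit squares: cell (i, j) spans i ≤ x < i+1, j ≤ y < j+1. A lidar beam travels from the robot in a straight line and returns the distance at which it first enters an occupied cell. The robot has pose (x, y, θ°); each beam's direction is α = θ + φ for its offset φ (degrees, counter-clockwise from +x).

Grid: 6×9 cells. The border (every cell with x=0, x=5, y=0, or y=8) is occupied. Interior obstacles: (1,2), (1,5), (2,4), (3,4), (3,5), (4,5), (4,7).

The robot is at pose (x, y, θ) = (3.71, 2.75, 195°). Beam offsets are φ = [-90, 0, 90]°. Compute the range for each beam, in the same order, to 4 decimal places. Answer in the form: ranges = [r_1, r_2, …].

beam 1: φ=-90°, α=105°
  cosα=-0.2588 sinα=0.9659 | (3,2) | tMaxX 2.7432 tMaxY 0.2588 | tΔX 3.8637 tΔY 1.0353
    t=0.2588 [y] (3,3)
    t=1.2941 [y] (3,4) — stop
  → r_1 = 1.2941
beam 2: φ=0°, α=195°
  cosα=-0.9659 sinα=-0.2588 | (3,2) | tMaxX 0.7350 tMaxY 2.8978 | tΔX 1.0353 tΔY 3.8637
    t=0.7350 [x] (2,2)
    t=1.7703 [x] (1,2) — stop
  → r_2 = 1.7703
beam 3: φ=90°, α=285°
  cosα=0.2588 sinα=-0.9659 | (3,2) | tMaxX 1.1205 tMaxY 0.7765 | tΔX 3.8637 tΔY 1.0353
    t=0.7765 [y] (3,1)
    t=1.1205 [x] (4,1)
    t=1.8117 [y] (4,0) — stop
  → r_3 = 1.8117

ranges = [1.2941, 1.7703, 1.8117]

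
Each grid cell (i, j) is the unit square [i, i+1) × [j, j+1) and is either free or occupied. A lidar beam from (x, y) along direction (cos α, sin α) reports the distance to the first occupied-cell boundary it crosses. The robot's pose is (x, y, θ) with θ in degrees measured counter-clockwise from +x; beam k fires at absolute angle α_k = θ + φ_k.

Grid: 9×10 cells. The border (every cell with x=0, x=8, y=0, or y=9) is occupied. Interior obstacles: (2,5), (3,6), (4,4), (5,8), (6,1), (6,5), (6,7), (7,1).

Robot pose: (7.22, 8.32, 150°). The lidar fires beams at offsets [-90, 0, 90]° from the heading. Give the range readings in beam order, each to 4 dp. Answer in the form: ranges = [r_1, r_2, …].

ranges = [0.7852, 1.3600, 0.4400]

beam 1: φ=-90°, α=60°
  direction (0.5000, 0.8660); cell (7,8); t to first gridline: x 1.5600, y 0.7852 (then +2.0000 / +1.1547)
    (7,9) via y @ 0.7852  # hit
  → r_1 = 0.7852
beam 2: φ=0°, α=150°
  direction (-0.8660, 0.5000); cell (7,8); t to first gridline: x 0.2540, y 1.3600 (then +1.1547 / +2.0000)
    (6,8) via x @ 0.2540
    (6,9) via y @ 1.3600  # hit
  → r_2 = 1.3600
beam 3: φ=90°, α=240°
  direction (-0.5000, -0.8660); cell (7,8); t to first gridline: x 0.4400, y 0.3695 (then +2.0000 / +1.1547)
    (7,7) via y @ 0.3695
    (6,7) via x @ 0.4400  # hit
  → r_3 = 0.4400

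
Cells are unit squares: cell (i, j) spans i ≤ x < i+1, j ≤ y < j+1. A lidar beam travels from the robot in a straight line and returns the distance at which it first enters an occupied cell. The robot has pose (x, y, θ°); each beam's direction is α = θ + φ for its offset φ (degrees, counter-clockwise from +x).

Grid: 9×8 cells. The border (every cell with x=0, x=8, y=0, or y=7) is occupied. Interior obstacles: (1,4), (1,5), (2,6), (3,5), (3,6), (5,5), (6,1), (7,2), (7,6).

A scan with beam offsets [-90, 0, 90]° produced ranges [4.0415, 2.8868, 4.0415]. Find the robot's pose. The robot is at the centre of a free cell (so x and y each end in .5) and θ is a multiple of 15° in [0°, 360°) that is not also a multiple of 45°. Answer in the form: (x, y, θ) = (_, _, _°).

Enumerate (i+0.5, j+0.5, θ) over the 33 free cells and 16 admissible headings. For each, cast all 3 beams and compare to the given ranges.
  (7.5, 3.5, 120°): beam 1 = 0.5774 ≠ 4.0415 ✗
  (4.5, 6.5, 15°): beam 1 = 5.6940 ≠ 4.0415 ✗
  (1.5, 3.5, 150°): beam 1 = 0.5774 ≠ 4.0415 ✗
  (1.5, 3.5, 120°): beam 2 = 0.5774 ≠ 2.8868 ✗
  …
  (4.5, 3.5, 300°): r_1=4.0415, r_2=2.8868, r_3=4.0415 — all match ✓
No second candidate reproduces the full scan.

(x, y, θ) = (4.5, 3.5, 300°)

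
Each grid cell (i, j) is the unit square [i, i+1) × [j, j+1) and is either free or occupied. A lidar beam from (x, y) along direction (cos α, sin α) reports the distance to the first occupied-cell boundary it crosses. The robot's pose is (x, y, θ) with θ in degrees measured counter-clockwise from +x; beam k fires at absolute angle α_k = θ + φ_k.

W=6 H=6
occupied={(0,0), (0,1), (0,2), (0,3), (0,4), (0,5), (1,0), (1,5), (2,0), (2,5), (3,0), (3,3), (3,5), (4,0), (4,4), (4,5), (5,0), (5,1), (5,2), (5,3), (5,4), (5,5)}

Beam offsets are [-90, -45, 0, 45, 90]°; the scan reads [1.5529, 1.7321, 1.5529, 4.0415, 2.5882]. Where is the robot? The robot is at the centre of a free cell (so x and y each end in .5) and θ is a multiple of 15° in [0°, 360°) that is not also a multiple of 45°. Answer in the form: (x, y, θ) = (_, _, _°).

The pose lattice has 14·16 = 224 candidates. Test each by forward raycasting.
  (3.5, 1.5, 285°): beam 1 = 1.9319 ≠ 1.5529 ✗
  (2.5, 3.5, 30°): beam 1 = 2.8868 ≠ 1.5529 ✗
  (4.5, 1.5, 165°): beam 1 = 1.9319 ≠ 1.5529 ✗
  (2.5, 1.5, 285°): beam 2 = 0.5774 ≠ 1.7321 ✗
  …
  (3.5, 1.5, 75°): r_1=1.5529, r_2=1.7321, r_3=1.5529, r_4=4.0415, r_5=2.5882 — all match ✓
Only this pose fits every beam.

(x, y, θ) = (3.5, 1.5, 75°)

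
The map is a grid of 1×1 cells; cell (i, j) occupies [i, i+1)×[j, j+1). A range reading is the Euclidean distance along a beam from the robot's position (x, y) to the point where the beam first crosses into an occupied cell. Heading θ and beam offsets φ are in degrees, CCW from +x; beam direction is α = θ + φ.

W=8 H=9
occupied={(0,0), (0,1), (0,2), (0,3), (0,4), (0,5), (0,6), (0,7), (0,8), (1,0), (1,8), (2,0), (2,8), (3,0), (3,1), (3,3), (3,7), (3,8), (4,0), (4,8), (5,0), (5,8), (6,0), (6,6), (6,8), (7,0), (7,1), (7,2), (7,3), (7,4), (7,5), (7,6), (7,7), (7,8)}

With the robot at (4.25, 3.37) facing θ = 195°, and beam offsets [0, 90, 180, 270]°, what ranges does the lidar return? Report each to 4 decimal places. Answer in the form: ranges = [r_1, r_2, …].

ranges = [0.2588, 2.4536, 2.8470, 3.7581]

beam 1: φ=0°, α=195°
  direction (-0.9659, -0.2588); cell (4,3); t to first gridline: x 0.2588, y 1.4296 (then +1.0353 / +3.8637)
    (3,3) via x @ 0.2588  # hit
  → r_1 = 0.2588
beam 2: φ=90°, α=285°
  direction (0.2588, -0.9659); cell (4,3); t to first gridline: x 2.8978, y 0.3831 (then +3.8637 / +1.0353)
    (4,2) via y @ 0.3831
    (4,1) via y @ 1.4183
    (4,0) via y @ 2.4536  # hit
  → r_2 = 2.4536
beam 3: φ=180°, α=15°
  direction (0.9659, 0.2588); cell (4,3); t to first gridline: x 0.7765, y 2.4341 (then +1.0353 / +3.8637)
    (5,3) via x @ 0.7765
    (6,3) via x @ 1.8117
    (6,4) via y @ 2.4341
    (7,4) via x @ 2.8470  # hit
  → r_3 = 2.8470
beam 4: φ=270°, α=105°
  direction (-0.2588, 0.9659); cell (4,3); t to first gridline: x 0.9659, y 0.6522 (then +3.8637 / +1.0353)
    (4,4) via y @ 0.6522
    (3,4) via x @ 0.9659
    (3,5) via y @ 1.6875
    (3,6) via y @ 2.7228
    (3,7) via y @ 3.7581  # hit
  → r_4 = 3.7581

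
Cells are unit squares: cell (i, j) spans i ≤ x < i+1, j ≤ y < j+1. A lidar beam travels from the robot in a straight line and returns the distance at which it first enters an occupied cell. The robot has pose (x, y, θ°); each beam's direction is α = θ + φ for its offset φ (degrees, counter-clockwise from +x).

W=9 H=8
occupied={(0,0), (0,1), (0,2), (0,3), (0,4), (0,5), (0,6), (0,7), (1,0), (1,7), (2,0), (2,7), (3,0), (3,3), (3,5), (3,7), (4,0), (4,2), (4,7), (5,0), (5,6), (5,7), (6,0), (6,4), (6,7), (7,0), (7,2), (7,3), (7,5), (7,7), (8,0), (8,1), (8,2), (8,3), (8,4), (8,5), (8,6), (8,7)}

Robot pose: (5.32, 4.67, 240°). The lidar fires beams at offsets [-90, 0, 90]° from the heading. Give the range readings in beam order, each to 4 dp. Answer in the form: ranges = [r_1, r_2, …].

ranges = [1.5242, 1.9283, 0.7852]

beam 1: φ=-90°, α=150°
  direction (-0.8660, 0.5000); cell (5,4); t to first gridline: x 0.3695, y 0.6600 (then +1.1547 / +2.0000)
    (4,4) via x @ 0.3695
    (4,5) via y @ 0.6600
    (3,5) via x @ 1.5242  # hit
  → r_1 = 1.5242
beam 2: φ=0°, α=240°
  direction (-0.5000, -0.8660); cell (5,4); t to first gridline: x 0.6400, y 0.7736 (then +2.0000 / +1.1547)
    (4,4) via x @ 0.6400
    (4,3) via y @ 0.7736
    (4,2) via y @ 1.9283  # hit
  → r_2 = 1.9283
beam 3: φ=90°, α=330°
  direction (0.8660, -0.5000); cell (5,4); t to first gridline: x 0.7852, y 1.3400 (then +1.1547 / +2.0000)
    (6,4) via x @ 0.7852  # hit
  → r_3 = 0.7852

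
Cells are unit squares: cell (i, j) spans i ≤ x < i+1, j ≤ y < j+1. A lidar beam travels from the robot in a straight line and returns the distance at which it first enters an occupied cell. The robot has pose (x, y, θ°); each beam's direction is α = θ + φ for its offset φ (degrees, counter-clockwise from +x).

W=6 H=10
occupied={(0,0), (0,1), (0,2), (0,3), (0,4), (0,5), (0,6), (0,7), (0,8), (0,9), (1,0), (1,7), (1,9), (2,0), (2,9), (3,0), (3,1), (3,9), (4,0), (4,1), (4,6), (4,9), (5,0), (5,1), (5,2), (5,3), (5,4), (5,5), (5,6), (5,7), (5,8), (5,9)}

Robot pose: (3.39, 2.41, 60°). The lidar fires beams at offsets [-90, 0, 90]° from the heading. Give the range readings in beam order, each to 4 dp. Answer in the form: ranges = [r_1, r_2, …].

beam 1: φ=-90°, α=330°
  d=(0.8660,-0.5000)  start (3,2)  tX=0.7044 tY=0.8200  stride 1/|dx|=1.1547 1/|dy|=2.0000
    cross x-line → (4,2), t=0.7044
    cross y-line → (4,1), t=0.8200 (wall)
  → r_1 = 0.8200
beam 2: φ=0°, α=60°
  d=(0.5000,0.8660)  start (3,2)  tX=1.2200 tY=0.6813  stride 1/|dx|=2.0000 1/|dy|=1.1547
    cross y-line → (3,3), t=0.6813
    cross x-line → (4,3), t=1.2200
    cross y-line → (4,4), t=1.8360
    cross y-line → (4,5), t=2.9907
    cross x-line → (5,5), t=3.2200 (wall)
  → r_2 = 3.2200
beam 3: φ=90°, α=150°
  d=(-0.8660,0.5000)  start (3,2)  tX=0.4503 tY=1.1800  stride 1/|dx|=1.1547 1/|dy|=2.0000
    cross x-line → (2,2), t=0.4503
    cross y-line → (2,3), t=1.1800
    cross x-line → (1,3), t=1.6050
    cross x-line → (0,3), t=2.7597 (wall)
  → r_3 = 2.7597

ranges = [0.8200, 3.2200, 2.7597]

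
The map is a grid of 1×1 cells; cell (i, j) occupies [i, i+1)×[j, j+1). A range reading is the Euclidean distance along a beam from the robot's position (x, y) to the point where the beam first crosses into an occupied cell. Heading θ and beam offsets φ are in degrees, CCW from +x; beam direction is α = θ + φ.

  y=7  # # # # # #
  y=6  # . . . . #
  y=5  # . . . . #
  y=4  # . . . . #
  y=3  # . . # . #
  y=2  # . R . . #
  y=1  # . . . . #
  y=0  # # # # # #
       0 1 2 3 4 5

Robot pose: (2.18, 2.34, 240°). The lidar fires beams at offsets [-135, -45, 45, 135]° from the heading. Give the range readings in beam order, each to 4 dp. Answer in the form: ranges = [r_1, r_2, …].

beam 1: φ=-135°, α=105°
  cosα=-0.2588 sinα=0.9659 | (2,2) | tMaxX 0.6955 tMaxY 0.6833 | tΔX 3.8637 tΔY 1.0353
    t=0.6833 [y] (2,3)
    t=0.6955 [x] (1,3)
    t=1.7186 [y] (1,4)
    t=2.7538 [y] (1,5)
    t=3.7891 [y] (1,6)
    t=4.5592 [x] (0,6) — stop
  → r_1 = 4.5592
beam 2: φ=-45°, α=195°
  cosα=-0.9659 sinα=-0.2588 | (2,2) | tMaxX 0.1863 tMaxY 1.3137 | tΔX 1.0353 tΔY 3.8637
    t=0.1863 [x] (1,2)
    t=1.2216 [x] (0,2) — stop
  → r_2 = 1.2216
beam 3: φ=45°, α=285°
  cosα=0.2588 sinα=-0.9659 | (2,2) | tMaxX 3.1682 tMaxY 0.3520 | tΔX 3.8637 tΔY 1.0353
    t=0.3520 [y] (2,1)
    t=1.3873 [y] (2,0) — stop
  → r_3 = 1.3873
beam 4: φ=135°, α=15°
  cosα=0.9659 sinα=0.2588 | (2,2) | tMaxX 0.8489 tMaxY 2.5500 | tΔX 1.0353 tΔY 3.8637
    t=0.8489 [x] (3,2)
    t=1.8842 [x] (4,2)
    t=2.5500 [y] (4,3)
    t=2.9195 [x] (5,3) — stop
  → r_4 = 2.9195

ranges = [4.5592, 1.2216, 1.3873, 2.9195]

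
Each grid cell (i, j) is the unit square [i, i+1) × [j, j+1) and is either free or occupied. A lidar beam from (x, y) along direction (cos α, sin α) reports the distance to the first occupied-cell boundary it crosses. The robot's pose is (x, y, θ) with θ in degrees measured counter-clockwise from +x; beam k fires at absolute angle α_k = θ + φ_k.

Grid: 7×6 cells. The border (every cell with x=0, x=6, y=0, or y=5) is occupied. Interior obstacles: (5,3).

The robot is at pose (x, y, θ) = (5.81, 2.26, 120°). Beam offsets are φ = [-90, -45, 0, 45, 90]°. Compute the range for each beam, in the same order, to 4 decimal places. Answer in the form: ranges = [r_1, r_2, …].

ranges = [0.2194, 0.7341, 0.8545, 4.9797, 2.5200]

beam 1: φ=-90°, α=30°
  dir = (cos 30°, sin 30°) = (0.8660, 0.5000); from cell (5,2)
  next x-line at t=0.2194, next y-line at t=1.4800; Δt_x=1.1547, Δt_y=2.0000
    x: enter (6,2) at t=0.2194 ← occupied
  → r_1 = 0.2194
beam 2: φ=-45°, α=75°
  dir = (cos 75°, sin 75°) = (0.2588, 0.9659); from cell (5,2)
  next x-line at t=0.7341, next y-line at t=0.7661; Δt_x=3.8637, Δt_y=1.0353
    x: enter (6,2) at t=0.7341 ← occupied
  → r_2 = 0.7341
beam 3: φ=0°, α=120°
  dir = (cos 120°, sin 120°) = (-0.5000, 0.8660); from cell (5,2)
  next x-line at t=1.6200, next y-line at t=0.8545; Δt_x=2.0000, Δt_y=1.1547
    y: enter (5,3) at t=0.8545 ← occupied
  → r_3 = 0.8545
beam 4: φ=45°, α=165°
  dir = (cos 165°, sin 165°) = (-0.9659, 0.2588); from cell (5,2)
  next x-line at t=0.8386, next y-line at t=2.8591; Δt_x=1.0353, Δt_y=3.8637
    x: enter (4,2) at t=0.8386
    x: enter (3,2) at t=1.8738
    y: enter (3,3) at t=2.8591
    x: enter (2,3) at t=2.9091
    x: enter (1,3) at t=3.9444
    x: enter (0,3) at t=4.9797 ← occupied
  → r_4 = 4.9797
beam 5: φ=90°, α=210°
  dir = (cos 210°, sin 210°) = (-0.8660, -0.5000); from cell (5,2)
  next x-line at t=0.9353, next y-line at t=0.5200; Δt_x=1.1547, Δt_y=2.0000
    y: enter (5,1) at t=0.5200
    x: enter (4,1) at t=0.9353
    x: enter (3,1) at t=2.0900
    y: enter (3,0) at t=2.5200 ← occupied
  → r_5 = 2.5200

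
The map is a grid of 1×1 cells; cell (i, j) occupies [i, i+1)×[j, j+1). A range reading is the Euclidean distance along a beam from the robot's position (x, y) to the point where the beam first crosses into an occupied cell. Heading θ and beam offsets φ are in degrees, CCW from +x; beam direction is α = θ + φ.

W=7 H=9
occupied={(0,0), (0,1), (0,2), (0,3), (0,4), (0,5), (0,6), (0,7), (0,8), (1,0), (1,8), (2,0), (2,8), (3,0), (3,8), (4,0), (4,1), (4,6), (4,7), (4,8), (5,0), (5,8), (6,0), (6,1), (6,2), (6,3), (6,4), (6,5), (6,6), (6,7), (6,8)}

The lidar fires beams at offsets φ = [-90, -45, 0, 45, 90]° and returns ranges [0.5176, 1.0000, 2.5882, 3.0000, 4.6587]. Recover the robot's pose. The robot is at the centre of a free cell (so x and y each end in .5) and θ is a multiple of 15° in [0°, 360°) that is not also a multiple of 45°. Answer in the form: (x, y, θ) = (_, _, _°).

Candidates: 32 free-cell centres × 16 headings = 512 poses. Raycast each; keep the one whose scan matches to 4 dp.
  (1.5, 6.5, 195°): beam 1 = 1.5529 ≠ 0.5176 ✗
  (1.5, 3.5, 210°): beam 1 = 1.0000 ≠ 0.5176 ✗
  (1.5, 3.5, 105°): beam 1 = 4.6587 ≠ 0.5176 ✗
  (3.5, 4.5, 255°): beam 1 = 2.5882 ≠ 0.5176 ✗
  …
  (1.5, 3.5, 285°): r_1=0.5176, r_2=1.0000, r_3=2.5882, r_4=3.0000, r_5=4.6587 — all match ✓
Only this pose fits every beam.

(x, y, θ) = (1.5, 3.5, 285°)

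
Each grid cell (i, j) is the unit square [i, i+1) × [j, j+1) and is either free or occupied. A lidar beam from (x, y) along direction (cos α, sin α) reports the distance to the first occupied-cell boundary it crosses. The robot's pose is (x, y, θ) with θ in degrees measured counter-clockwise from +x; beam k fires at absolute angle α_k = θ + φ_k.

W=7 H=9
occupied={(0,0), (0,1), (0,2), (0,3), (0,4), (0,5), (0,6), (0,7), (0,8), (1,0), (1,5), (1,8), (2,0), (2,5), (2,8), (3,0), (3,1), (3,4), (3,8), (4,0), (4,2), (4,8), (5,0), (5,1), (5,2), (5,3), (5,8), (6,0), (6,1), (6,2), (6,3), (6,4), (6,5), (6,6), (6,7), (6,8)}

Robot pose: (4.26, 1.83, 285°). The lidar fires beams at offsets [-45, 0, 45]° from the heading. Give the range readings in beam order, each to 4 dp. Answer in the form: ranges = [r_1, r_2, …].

ranges = [0.5200, 0.8593, 0.8545]

beam 1: φ=-45°, α=240°
  cosα=-0.5000 sinα=-0.8660 | (4,1) | tMaxX 0.5200 tMaxY 0.9584 | tΔX 2.0000 tΔY 1.1547
    t=0.5200 [x] (3,1) — stop
  → r_1 = 0.5200
beam 2: φ=0°, α=285°
  cosα=0.2588 sinα=-0.9659 | (4,1) | tMaxX 2.8591 tMaxY 0.8593 | tΔX 3.8637 tΔY 1.0353
    t=0.8593 [y] (4,0) — stop
  → r_2 = 0.8593
beam 3: φ=45°, α=330°
  cosα=0.8660 sinα=-0.5000 | (4,1) | tMaxX 0.8545 tMaxY 1.6600 | tΔX 1.1547 tΔY 2.0000
    t=0.8545 [x] (5,1) — stop
  → r_3 = 0.8545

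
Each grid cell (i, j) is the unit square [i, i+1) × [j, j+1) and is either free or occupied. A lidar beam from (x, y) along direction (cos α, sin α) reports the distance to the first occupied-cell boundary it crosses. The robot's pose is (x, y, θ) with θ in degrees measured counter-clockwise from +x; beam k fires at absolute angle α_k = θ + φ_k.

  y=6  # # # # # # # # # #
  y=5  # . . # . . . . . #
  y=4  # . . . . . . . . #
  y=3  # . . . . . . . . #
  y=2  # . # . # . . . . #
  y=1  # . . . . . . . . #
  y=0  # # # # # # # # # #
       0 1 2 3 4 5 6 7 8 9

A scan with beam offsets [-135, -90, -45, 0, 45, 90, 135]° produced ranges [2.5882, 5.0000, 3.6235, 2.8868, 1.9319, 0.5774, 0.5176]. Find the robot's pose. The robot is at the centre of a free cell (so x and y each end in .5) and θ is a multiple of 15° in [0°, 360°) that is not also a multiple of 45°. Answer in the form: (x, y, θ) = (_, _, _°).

The pose lattice has 37·16 = 592 candidates. Test each by forward raycasting.
  (7.5, 1.5, 150°): beam 1 = 1.5529 ≠ 2.5882 ✗
  (8.5, 3.5, 120°): beam 1 = 0.5176 ≠ 2.5882 ✗
  (1.5, 4.5, 255°): beam 1 = 1.0000 ≠ 2.5882 ✗
  …
  (8.5, 3.5, 240°): r_1=2.5882, r_2=5.0000, r_3=3.6235, r_4=2.8868, r_5=1.9319, r_6=0.5774, r_7=0.5176 — all match ✓
Unique over the lattice → pose = (8.5, 3.5, 240°).

(x, y, θ) = (8.5, 3.5, 240°)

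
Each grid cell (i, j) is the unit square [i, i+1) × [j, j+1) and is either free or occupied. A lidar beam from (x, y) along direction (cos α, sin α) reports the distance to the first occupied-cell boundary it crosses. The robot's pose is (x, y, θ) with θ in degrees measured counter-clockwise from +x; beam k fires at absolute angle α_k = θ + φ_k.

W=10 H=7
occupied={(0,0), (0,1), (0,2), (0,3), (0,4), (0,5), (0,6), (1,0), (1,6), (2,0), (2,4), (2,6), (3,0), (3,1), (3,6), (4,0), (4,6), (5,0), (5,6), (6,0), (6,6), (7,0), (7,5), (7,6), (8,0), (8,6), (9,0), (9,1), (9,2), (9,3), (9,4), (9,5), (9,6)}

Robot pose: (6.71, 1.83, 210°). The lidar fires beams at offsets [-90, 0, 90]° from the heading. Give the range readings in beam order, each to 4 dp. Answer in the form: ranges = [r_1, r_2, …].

ranges = [4.8151, 1.6600, 0.9584]

beam 1: φ=-90°, α=120°
  dir = (cos 120°, sin 120°) = (-0.5000, 0.8660); from cell (6,1)
  next x-line at t=1.4200, next y-line at t=0.1963; Δt_x=2.0000, Δt_y=1.1547
    y: enter (6,2) at t=0.1963
    y: enter (6,3) at t=1.3510
    x: enter (5,3) at t=1.4200
    y: enter (5,4) at t=2.5057
    x: enter (4,4) at t=3.4200
    y: enter (4,5) at t=3.6604
    y: enter (4,6) at t=4.8151 ← occupied
  → r_1 = 4.8151
beam 2: φ=0°, α=210°
  dir = (cos 210°, sin 210°) = (-0.8660, -0.5000); from cell (6,1)
  next x-line at t=0.8198, next y-line at t=1.6600; Δt_x=1.1547, Δt_y=2.0000
    x: enter (5,1) at t=0.8198
    y: enter (5,0) at t=1.6600 ← occupied
  → r_2 = 1.6600
beam 3: φ=90°, α=300°
  dir = (cos 300°, sin 300°) = (0.5000, -0.8660); from cell (6,1)
  next x-line at t=0.5800, next y-line at t=0.9584; Δt_x=2.0000, Δt_y=1.1547
    x: enter (7,1) at t=0.5800
    y: enter (7,0) at t=0.9584 ← occupied
  → r_3 = 0.9584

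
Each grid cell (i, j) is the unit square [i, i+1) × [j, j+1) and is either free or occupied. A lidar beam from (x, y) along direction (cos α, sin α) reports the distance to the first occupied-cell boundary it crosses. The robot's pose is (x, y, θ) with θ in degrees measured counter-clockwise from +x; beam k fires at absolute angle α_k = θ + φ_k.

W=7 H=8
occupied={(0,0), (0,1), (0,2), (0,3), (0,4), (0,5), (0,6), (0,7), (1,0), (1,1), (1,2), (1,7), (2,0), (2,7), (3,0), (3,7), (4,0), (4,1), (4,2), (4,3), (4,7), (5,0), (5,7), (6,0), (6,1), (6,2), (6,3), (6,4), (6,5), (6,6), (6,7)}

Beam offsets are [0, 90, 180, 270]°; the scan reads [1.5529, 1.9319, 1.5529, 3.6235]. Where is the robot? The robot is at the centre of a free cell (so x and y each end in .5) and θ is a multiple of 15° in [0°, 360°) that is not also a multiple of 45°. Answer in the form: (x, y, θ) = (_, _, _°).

(x, y, θ) = (2.5, 3.5, 165°)

Enumerate (i+0.5, j+0.5, θ) over the 25 free cells and 16 admissible headings. For each, cast all 4 beams and compare to the given ranges.
  (1.5, 4.5, 240°): beam 1 = 1.0000 ≠ 1.5529 ✗
  (5.5, 6.5, 120°): beam 1 = 0.5774 ≠ 1.5529 ✗
  (3.5, 1.5, 60°): beam 1 = 1.0000 ≠ 1.5529 ✗
  …
  (2.5, 3.5, 165°): r_1=1.5529, r_2=1.9319, r_3=1.5529, r_4=3.6235 — all match ✓
Unique over the lattice → pose = (2.5, 3.5, 165°).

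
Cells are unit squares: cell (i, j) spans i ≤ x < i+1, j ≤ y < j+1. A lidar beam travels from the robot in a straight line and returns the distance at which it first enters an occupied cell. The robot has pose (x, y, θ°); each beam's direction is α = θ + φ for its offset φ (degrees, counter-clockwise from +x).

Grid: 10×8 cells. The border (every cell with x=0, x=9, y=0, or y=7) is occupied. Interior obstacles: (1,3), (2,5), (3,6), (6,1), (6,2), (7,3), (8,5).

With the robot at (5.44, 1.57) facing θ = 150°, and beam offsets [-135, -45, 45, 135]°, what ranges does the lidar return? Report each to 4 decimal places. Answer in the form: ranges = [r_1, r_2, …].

ranges = [0.5798, 5.5637, 2.2023, 0.5901]

beam 1: φ=-135°, α=15°
  direction (0.9659, 0.2588); cell (5,1); t to first gridline: x 0.5798, y 1.6614 (then +1.0353 / +3.8637)
    (6,1) via x @ 0.5798  # hit
  → r_1 = 0.5798
beam 2: φ=-45°, α=105°
  direction (-0.2588, 0.9659); cell (5,1); t to first gridline: x 1.7000, y 0.4452 (then +3.8637 / +1.0353)
    (5,2) via y @ 0.4452
    (5,3) via y @ 1.4804
    (4,3) via x @ 1.7000
    (4,4) via y @ 2.5157
    (4,5) via y @ 3.5510
    (4,6) via y @ 4.5863
    (3,6) via x @ 5.5637  # hit
  → r_2 = 5.5637
beam 3: φ=45°, α=195°
  direction (-0.9659, -0.2588); cell (5,1); t to first gridline: x 0.4555, y 2.2023 (then +1.0353 / +3.8637)
    (4,1) via x @ 0.4555
    (3,1) via x @ 1.4908
    (3,0) via y @ 2.2023  # hit
  → r_3 = 2.2023
beam 4: φ=135°, α=285°
  direction (0.2588, -0.9659); cell (5,1); t to first gridline: x 2.1637, y 0.5901 (then +3.8637 / +1.0353)
    (5,0) via y @ 0.5901  # hit
  → r_4 = 0.5901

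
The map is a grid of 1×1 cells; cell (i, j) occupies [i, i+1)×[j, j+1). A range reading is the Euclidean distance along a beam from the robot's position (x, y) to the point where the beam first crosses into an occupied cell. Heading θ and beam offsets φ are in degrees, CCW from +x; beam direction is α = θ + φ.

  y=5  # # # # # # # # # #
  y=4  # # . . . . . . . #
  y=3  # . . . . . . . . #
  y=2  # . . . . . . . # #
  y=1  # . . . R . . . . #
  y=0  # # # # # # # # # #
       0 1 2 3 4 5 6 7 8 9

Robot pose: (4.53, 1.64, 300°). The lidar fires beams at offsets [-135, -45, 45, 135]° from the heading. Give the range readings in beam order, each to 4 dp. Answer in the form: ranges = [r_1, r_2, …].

beam 1: φ=-135°, α=165°
  cosα=-0.9659 sinα=0.2588 | (4,1) | tMaxX 0.5487 tMaxY 1.3909 | tΔX 1.0353 tΔY 3.8637
    t=0.5487 [x] (3,1)
    t=1.3909 [y] (3,2)
    t=1.5840 [x] (2,2)
    t=2.6192 [x] (1,2)
    t=3.6545 [x] (0,2) — stop
  → r_1 = 3.6545
beam 2: φ=-45°, α=255°
  cosα=-0.2588 sinα=-0.9659 | (4,1) | tMaxX 2.0478 tMaxY 0.6626 | tΔX 3.8637 tΔY 1.0353
    t=0.6626 [y] (4,0) — stop
  → r_2 = 0.6626
beam 3: φ=45°, α=345°
  cosα=0.9659 sinα=-0.2588 | (4,1) | tMaxX 0.4866 tMaxY 2.4728 | tΔX 1.0353 tΔY 3.8637
    t=0.4866 [x] (5,1)
    t=1.5219 [x] (6,1)
    t=2.4728 [y] (6,0) — stop
  → r_3 = 2.4728
beam 4: φ=135°, α=75°
  cosα=0.2588 sinα=0.9659 | (4,1) | tMaxX 1.8159 tMaxY 0.3727 | tΔX 3.8637 tΔY 1.0353
    t=0.3727 [y] (4,2)
    t=1.4080 [y] (4,3)
    t=1.8159 [x] (5,3)
    t=2.4433 [y] (5,4)
    t=3.4785 [y] (5,5) — stop
  → r_4 = 3.4785

ranges = [3.6545, 0.6626, 2.4728, 3.4785]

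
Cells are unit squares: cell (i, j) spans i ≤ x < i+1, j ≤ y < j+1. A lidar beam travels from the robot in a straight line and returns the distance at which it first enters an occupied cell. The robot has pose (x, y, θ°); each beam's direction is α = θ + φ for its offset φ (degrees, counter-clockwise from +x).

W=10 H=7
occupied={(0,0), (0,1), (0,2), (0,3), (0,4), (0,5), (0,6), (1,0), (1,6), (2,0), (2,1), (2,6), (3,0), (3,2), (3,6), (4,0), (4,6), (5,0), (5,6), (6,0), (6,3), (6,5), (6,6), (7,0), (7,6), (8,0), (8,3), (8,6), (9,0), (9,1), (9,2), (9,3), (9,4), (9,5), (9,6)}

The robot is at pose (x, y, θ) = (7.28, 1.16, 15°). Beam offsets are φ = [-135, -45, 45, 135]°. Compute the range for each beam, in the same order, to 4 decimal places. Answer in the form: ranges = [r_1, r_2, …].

ranges = [0.1848, 0.3200, 2.1246, 7.2515]

beam 1: φ=-135°, α=240°
  d=(-0.5000,-0.8660)  start (7,1)  tX=0.5600 tY=0.1848  stride 1/|dx|=2.0000 1/|dy|=1.1547
    cross y-line → (7,0), t=0.1848 (wall)
  → r_1 = 0.1848
beam 2: φ=-45°, α=330°
  d=(0.8660,-0.5000)  start (7,1)  tX=0.8314 tY=0.3200  stride 1/|dx|=1.1547 1/|dy|=2.0000
    cross y-line → (7,0), t=0.3200 (wall)
  → r_2 = 0.3200
beam 3: φ=45°, α=60°
  d=(0.5000,0.8660)  start (7,1)  tX=1.4400 tY=0.9699  stride 1/|dx|=2.0000 1/|dy|=1.1547
    cross y-line → (7,2), t=0.9699
    cross x-line → (8,2), t=1.4400
    cross y-line → (8,3), t=2.1246 (wall)
  → r_3 = 2.1246
beam 4: φ=135°, α=150°
  d=(-0.8660,0.5000)  start (7,1)  tX=0.3233 tY=1.6800  stride 1/|dx|=1.1547 1/|dy|=2.0000
    cross x-line → (6,1), t=0.3233
    cross x-line → (5,1), t=1.4780
    cross y-line → (5,2), t=1.6800
    cross x-line → (4,2), t=2.6327
    cross y-line → (4,3), t=3.6800
    cross x-line → (3,3), t=3.7874
    cross x-line → (2,3), t=4.9421
    cross y-line → (2,4), t=5.6800
    cross x-line → (1,4), t=6.0968
    cross x-line → (0,4), t=7.2515 (wall)
  → r_4 = 7.2515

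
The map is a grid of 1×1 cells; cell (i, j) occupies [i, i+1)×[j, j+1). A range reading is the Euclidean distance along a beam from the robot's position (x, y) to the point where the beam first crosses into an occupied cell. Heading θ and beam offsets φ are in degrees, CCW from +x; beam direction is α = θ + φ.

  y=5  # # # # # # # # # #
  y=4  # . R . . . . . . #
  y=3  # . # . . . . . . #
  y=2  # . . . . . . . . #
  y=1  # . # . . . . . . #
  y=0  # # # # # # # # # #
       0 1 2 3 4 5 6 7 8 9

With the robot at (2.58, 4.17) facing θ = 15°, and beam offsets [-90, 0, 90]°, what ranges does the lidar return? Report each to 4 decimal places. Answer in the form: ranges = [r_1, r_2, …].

beam 1: φ=-90°, α=285°
  cosα=0.2588 sinα=-0.9659 | (2,4) | tMaxX 1.6228 tMaxY 0.1760 | tΔX 3.8637 tΔY 1.0353
    t=0.1760 [y] (2,3) — stop
  → r_1 = 0.1760
beam 2: φ=0°, α=15°
  cosα=0.9659 sinα=0.2588 | (2,4) | tMaxX 0.4348 tMaxY 3.2069 | tΔX 1.0353 tΔY 3.8637
    t=0.4348 [x] (3,4)
    t=1.4701 [x] (4,4)
    t=2.5054 [x] (5,4)
    t=3.2069 [y] (5,5) — stop
  → r_2 = 3.2069
beam 3: φ=90°, α=105°
  cosα=-0.2588 sinα=0.9659 | (2,4) | tMaxX 2.2409 tMaxY 0.8593 | tΔX 3.8637 tΔY 1.0353
    t=0.8593 [y] (2,5) — stop
  → r_3 = 0.8593

ranges = [0.1760, 3.2069, 0.8593]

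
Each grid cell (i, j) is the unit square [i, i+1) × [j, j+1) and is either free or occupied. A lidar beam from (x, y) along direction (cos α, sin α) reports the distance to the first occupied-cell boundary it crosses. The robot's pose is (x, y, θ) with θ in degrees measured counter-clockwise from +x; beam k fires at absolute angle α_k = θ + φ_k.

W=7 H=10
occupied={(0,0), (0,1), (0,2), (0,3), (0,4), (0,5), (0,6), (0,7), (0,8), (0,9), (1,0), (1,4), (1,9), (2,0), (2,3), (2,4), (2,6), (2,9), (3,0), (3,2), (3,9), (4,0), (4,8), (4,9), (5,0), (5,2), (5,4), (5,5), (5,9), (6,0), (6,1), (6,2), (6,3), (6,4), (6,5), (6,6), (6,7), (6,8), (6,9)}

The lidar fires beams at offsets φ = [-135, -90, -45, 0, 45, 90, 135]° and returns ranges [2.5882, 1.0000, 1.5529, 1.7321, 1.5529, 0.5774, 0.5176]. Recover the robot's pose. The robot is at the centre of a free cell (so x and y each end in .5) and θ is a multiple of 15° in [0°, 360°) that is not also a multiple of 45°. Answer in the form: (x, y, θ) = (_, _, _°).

Enumerate (i+0.5, j+0.5, θ) over the 31 free cells and 16 admissible headings. For each, cast all 7 beams and compare to the given ranges.
  (5.5, 7.5, 240°): beam 1 = 1.5529 ≠ 2.5882 ✗
  (3.5, 3.5, 195°): beam 1 = 5.0000 ≠ 2.5882 ✗
  (3.5, 1.5, 150°): beam 1 = 1.9319 ≠ 2.5882 ✗
  (4.5, 6.5, 300°): beam 1 = 1.5529 ≠ 2.5882 ✗
  …
  (2.5, 1.5, 150°): r_1=2.5882, r_2=1.0000, r_3=1.5529, r_4=1.7321, r_5=1.5529, r_6=0.5774, r_7=0.5176 — all match ✓
No second candidate reproduces the full scan.

(x, y, θ) = (2.5, 1.5, 150°)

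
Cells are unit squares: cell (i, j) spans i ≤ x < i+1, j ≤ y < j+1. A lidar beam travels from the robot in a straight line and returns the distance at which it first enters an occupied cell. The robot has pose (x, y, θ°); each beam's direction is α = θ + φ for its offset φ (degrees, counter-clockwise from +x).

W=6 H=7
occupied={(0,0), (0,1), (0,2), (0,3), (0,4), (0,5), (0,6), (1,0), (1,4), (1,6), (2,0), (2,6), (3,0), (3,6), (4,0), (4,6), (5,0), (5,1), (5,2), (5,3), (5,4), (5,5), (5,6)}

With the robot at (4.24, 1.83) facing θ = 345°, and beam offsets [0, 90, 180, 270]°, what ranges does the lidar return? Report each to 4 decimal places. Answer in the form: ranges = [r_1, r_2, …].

beam 1: φ=0°, α=345°
  direction (0.9659, -0.2588); cell (4,1); t to first gridline: x 0.7868, y 3.2069 (then +1.0353 / +3.8637)
    (5,1) via x @ 0.7868  # hit
  → r_1 = 0.7868
beam 2: φ=90°, α=75°
  direction (0.2588, 0.9659); cell (4,1); t to first gridline: x 2.9364, y 0.1760 (then +3.8637 / +1.0353)
    (4,2) via y @ 0.1760
    (4,3) via y @ 1.2113
    (4,4) via y @ 2.2465
    (5,4) via x @ 2.9364  # hit
  → r_2 = 2.9364
beam 3: φ=180°, α=165°
  direction (-0.9659, 0.2588); cell (4,1); t to first gridline: x 0.2485, y 0.6568 (then +1.0353 / +3.8637)
    (3,1) via x @ 0.2485
    (3,2) via y @ 0.6568
    (2,2) via x @ 1.2837
    (1,2) via x @ 2.3190
    (0,2) via x @ 3.3543  # hit
  → r_3 = 3.3543
beam 4: φ=270°, α=255°
  direction (-0.2588, -0.9659); cell (4,1); t to first gridline: x 0.9273, y 0.8593 (then +3.8637 / +1.0353)
    (4,0) via y @ 0.8593  # hit
  → r_4 = 0.8593

ranges = [0.7868, 2.9364, 3.3543, 0.8593]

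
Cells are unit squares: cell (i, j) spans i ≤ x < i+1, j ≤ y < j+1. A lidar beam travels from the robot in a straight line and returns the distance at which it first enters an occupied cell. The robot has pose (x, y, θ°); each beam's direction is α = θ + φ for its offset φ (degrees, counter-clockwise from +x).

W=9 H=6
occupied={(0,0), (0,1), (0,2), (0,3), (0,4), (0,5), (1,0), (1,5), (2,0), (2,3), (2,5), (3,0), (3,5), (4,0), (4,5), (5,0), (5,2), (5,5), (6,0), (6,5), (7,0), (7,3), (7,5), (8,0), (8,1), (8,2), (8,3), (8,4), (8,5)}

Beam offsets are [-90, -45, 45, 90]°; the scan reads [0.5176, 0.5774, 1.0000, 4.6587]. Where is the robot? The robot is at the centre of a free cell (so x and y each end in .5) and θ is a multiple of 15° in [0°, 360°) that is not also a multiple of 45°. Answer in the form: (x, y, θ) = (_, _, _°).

The pose lattice has 25·16 = 400 candidates. Test each by forward raycasting.
  (3.5, 2.5, 105°): beam 1 = 1.5529 ≠ 0.5176 ✗
  (7.5, 2.5, 240°): beam 1 = 5.0000 ≠ 0.5176 ✗
  (6.5, 4.5, 330°): beam 1 = 1.7321 ≠ 0.5176 ✗
  (6.5, 2.5, 30°): beam 1 = 1.7321 ≠ 0.5176 ✗
  …
  (7.5, 4.5, 105°): r_1=0.5176, r_2=0.5774, r_3=1.0000, r_4=4.6587 — all match ✓
No second candidate reproduces the full scan.

(x, y, θ) = (7.5, 4.5, 105°)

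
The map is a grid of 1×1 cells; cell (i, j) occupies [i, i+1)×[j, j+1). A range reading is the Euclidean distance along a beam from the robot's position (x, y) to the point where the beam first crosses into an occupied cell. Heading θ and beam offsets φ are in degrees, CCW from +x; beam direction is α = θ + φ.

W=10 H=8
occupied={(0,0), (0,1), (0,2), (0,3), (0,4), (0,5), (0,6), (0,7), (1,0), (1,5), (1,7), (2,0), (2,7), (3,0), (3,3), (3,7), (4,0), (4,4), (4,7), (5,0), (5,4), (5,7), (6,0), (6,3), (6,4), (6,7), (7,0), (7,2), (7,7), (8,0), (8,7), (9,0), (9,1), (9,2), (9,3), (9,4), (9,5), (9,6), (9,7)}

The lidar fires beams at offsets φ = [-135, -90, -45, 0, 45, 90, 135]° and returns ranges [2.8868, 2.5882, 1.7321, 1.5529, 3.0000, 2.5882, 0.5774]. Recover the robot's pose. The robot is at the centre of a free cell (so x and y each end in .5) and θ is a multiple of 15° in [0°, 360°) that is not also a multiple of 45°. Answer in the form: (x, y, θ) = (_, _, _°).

(x, y, θ) = (3.5, 2.5, 285°)

Enumerate (i+0.5, j+0.5, θ) over the 41 free cells and 16 admissible headings. For each, cast all 7 beams and compare to the given ranges.
  (3.5, 6.5, 255°): beam 1 = 0.5774 ≠ 2.8868 ✗
  (8.5, 2.5, 165°): beam 1 = 0.5774 ≠ 2.8868 ✗
  (2.5, 3.5, 300°): beam 1 = 1.5529 ≠ 2.8868 ✗
  …
  (3.5, 2.5, 285°): r_1=2.8868, r_2=2.5882, r_3=1.7321, r_4=1.5529, r_5=3.0000, r_6=2.5882, r_7=0.5774 — all match ✓
Unique over the lattice → pose = (3.5, 2.5, 285°).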